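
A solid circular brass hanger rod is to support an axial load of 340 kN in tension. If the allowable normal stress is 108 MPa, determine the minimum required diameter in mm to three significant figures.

Required area A ≥ P/σ_allow = 340000/108 = 3148 mm².
For a solid circular section, d ≥ √(4A/π) = 63.31 mm.

63.3 mm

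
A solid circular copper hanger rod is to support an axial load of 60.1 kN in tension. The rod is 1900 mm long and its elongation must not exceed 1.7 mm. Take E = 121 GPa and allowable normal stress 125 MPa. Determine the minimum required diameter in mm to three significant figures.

Required area A ≥ P/σ_allow = 60100/125 = 480.8 mm².
For a solid circular section, d ≥ √(4A/π) = 24.74 mm.
Elongation limit: A ≥ PL/(Eδ_allow) = 60100·1900/(121000·1.7) = 555.1 mm² ⇒ d ≥ 26.59 mm.
The elongation limit governs.

26.6 mm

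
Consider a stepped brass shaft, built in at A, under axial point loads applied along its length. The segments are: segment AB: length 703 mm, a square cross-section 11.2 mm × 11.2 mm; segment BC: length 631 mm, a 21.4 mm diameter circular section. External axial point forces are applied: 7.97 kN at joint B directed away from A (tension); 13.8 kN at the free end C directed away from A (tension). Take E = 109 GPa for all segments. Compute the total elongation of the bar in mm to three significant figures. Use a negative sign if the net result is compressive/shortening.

1.34 mm

Internal axial forces (sectioning from the free end, tension +): N_BC = 13.8 kN, N_AB = 21.77 kN.
A_AB = 125.4 mm².
A_BC = 359.7 mm².
δ_AB = 21770·703/(125.4·109000) = 1.119 mm
δ_BC = 13800·631/(359.7·109000) = 0.2221 mm
δ = Σδ_i = 1.341 mm.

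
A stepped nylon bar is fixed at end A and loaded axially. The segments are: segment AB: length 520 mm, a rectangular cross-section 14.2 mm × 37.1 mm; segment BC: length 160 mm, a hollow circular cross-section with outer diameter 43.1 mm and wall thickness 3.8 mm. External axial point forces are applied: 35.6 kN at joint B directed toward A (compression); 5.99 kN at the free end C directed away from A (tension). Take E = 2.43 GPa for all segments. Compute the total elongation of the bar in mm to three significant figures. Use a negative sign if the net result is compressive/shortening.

-11.2 mm

Internal axial forces (sectioning from the free end, tension +): N_BC = 5.99 kN, N_AB = -29.61 kN.
A_AB = 526.8 mm².
A_BC = 469.2 mm².
δ_AB = -29610·520/(526.8·2430) = -12.03 mm
δ_BC = 5990·160/(469.2·2430) = 0.8406 mm
δ = Σδ_i = -11.19 mm.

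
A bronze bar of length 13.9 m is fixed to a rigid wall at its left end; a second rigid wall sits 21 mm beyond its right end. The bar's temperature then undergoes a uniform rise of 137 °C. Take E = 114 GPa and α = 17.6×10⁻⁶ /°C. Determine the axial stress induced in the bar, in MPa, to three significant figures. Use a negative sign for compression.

Free thermal expansion αLΔT = 17.6e-6 · 13900 · 137 = 33.52 mm.
The walls engage after the gap closes; constrained expansion = 33.52 − 21 = 12.52 mm.
The walls impose strain ε = −(12.52)/13900 = -9.0041e-04; σ = Eε = 114000 · -9.0041e-04 = -102.6 MPa.

-103 MPa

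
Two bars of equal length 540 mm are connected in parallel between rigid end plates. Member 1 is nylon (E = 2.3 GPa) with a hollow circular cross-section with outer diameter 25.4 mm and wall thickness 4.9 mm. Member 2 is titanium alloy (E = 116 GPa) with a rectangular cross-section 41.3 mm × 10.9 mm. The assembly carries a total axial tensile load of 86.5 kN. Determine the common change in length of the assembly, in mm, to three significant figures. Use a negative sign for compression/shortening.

A_1 = 315.6 mm².
A_2 = 450.2 mm².
Equal strain + equilibrium ⇒ each member carries load in proportion to AE: A₁E₁ = 725800 N, A₂E₂ = 52220000 N, ΣAE = 52950000 N.
δ = PL/ΣAE = 86500·540/52950000 = 0.8822 mm.

0.882 mm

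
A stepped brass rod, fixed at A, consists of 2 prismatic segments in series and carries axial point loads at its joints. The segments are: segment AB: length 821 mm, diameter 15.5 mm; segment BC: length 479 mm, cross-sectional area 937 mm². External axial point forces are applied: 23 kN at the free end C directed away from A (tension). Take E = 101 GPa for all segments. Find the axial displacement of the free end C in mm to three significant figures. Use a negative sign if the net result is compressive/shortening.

1.11 mm

Internal axial forces (sectioning from the free end, tension +): N_BC = 23 kN, N_AB = 23 kN.
A_AB = 188.7 mm².
δ_AB = 23000·821/(188.7·101000) = 0.9908 mm
δ_BC = 23000·479/(937·101000) = 0.1164 mm
δ = Σδ_i = 1.107 mm.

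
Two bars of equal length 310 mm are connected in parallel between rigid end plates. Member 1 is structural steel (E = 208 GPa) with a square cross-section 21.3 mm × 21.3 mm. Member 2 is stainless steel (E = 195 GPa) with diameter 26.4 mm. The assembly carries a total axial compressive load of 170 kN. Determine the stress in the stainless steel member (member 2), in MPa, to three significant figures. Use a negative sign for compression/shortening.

A_1 = 453.7 mm².
A_2 = 547.4 mm².
Equal strain + equilibrium ⇒ each member carries load in proportion to AE: A₁E₁ = 94370000 N, A₂E₂ = 106700000 N, ΣAE = 201100000 N.
σ₂ = P·E₂/ΣAE = -170000·195000/201100000 = -164.8 MPa.

-165 MPa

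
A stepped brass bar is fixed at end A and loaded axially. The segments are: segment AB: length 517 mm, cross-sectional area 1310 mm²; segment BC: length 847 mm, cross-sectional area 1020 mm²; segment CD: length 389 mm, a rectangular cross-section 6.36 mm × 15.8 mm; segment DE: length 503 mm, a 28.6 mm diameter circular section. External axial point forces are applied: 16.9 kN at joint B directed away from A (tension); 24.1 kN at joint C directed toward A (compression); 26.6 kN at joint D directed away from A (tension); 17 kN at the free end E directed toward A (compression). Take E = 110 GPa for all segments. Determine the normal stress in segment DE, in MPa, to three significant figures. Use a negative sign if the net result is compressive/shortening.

Internal axial forces (sectioning from the free end, tension +): N_DE = -17 kN, N_CD = 9.6 kN, N_BC = -14.5 kN, N_AB = 2.4 kN.
A_DE = 642.4 mm².
σ_DE = N_DE/A_DE = -17000/642.4 = -26.46 MPa.

-26.5 MPa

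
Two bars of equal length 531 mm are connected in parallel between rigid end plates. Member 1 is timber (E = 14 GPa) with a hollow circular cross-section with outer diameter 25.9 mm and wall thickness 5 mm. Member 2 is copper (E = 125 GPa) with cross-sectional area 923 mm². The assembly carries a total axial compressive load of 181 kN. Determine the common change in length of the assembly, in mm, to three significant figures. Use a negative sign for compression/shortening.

-0.801 mm

A_1 = 328.3 mm².
Equal strain + equilibrium ⇒ each member carries load in proportion to AE: A₁E₁ = 4596000 N, A₂E₂ = 115400000 N, ΣAE = 120000000 N.
δ = PL/ΣAE = -181000·531/120000000 = -0.8011 mm.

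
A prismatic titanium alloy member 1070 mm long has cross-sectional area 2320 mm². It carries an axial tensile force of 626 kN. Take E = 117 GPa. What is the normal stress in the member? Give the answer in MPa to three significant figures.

σ = N/A = 626000/2320 = 269.8 MPa.

270 MPa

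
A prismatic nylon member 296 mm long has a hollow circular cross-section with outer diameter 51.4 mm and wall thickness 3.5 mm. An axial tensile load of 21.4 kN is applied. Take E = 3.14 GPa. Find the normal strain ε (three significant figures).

A = 526.7 mm².
σ = N/A = 40.63 MPa; ε = σ/E = 40.63/3140 = 1.294e-02.

0.0129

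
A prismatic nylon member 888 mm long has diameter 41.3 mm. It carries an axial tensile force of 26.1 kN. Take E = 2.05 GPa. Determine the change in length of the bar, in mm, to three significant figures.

A = 1340 mm².
δ_mech = NL/(AE) = 26100·888/(1340·2050) = 8.439 mm.

8.44 mm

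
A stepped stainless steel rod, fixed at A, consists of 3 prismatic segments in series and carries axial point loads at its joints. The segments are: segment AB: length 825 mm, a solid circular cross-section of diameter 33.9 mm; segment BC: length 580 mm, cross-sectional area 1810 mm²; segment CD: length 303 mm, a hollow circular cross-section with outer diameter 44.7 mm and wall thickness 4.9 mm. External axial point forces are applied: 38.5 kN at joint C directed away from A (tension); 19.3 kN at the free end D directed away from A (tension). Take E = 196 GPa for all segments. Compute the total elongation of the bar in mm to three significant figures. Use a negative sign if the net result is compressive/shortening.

0.413 mm

Internal axial forces (sectioning from the free end, tension +): N_CD = 19.3 kN, N_BC = 57.8 kN, N_AB = 57.8 kN.
A_AB = 902.6 mm².
A_CD = 612.7 mm².
δ_AB = 57800·825/(902.6·196000) = 0.2695 mm
δ_BC = 57800·580/(1810·196000) = 0.0945 mm
δ_CD = 19300·303/(612.7·196000) = 0.0487 mm
δ = Σδ_i = 0.4127 mm.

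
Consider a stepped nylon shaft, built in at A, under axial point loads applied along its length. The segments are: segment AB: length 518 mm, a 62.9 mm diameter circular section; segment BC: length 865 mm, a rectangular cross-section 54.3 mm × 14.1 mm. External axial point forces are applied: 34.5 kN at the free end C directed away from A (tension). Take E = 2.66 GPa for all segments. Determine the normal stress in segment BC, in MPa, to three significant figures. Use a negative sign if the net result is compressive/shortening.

Internal axial forces (sectioning from the free end, tension +): N_BC = 34.5 kN, N_AB = 34.5 kN.
A_BC = 765.6 mm².
σ_BC = N_BC/A_BC = 34500/765.6 = 45.06 MPa.

45.1 MPa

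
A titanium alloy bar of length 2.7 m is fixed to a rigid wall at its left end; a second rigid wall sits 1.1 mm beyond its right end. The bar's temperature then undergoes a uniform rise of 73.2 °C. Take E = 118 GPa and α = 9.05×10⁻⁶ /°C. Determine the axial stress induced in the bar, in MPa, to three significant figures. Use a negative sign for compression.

Free thermal expansion αLΔT = 9.05e-6 · 2700 · 73.2 = 1.789 mm.
The walls engage after the gap closes; constrained expansion = 1.789 − 1.1 = 0.6886 mm.
The walls impose strain ε = −(0.6886)/2700 = -2.5505e-04; σ = Eε = 118000 · -2.5505e-04 = -30.1 MPa.

-30.1 MPa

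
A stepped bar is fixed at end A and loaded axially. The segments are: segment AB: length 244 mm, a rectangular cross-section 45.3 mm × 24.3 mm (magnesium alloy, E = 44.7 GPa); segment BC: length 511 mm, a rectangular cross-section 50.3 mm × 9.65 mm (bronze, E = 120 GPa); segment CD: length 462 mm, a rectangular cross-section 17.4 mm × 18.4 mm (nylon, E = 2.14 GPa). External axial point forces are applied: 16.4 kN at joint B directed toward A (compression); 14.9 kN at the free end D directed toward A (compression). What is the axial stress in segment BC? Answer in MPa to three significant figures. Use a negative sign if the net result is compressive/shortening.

-30.7 MPa

Internal axial forces (sectioning from the free end, tension +): N_CD = -14.9 kN, N_BC = -14.9 kN, N_AB = -31.3 kN.
A_BC = 485.4 mm².
σ_BC = N_BC/A_BC = -14900/485.4 = -30.7 MPa.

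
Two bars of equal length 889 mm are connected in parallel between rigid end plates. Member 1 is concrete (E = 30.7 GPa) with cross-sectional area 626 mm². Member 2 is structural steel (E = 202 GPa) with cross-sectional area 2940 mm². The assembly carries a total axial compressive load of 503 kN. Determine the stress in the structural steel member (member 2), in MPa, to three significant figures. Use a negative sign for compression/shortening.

Equal strain + equilibrium ⇒ each member carries load in proportion to AE: A₁E₁ = 19220000 N, A₂E₂ = 593900000 N, ΣAE = 613100000 N.
σ₂ = P·E₂/ΣAE = -503000·202000/613100000 = -165.7 MPa.

-166 MPa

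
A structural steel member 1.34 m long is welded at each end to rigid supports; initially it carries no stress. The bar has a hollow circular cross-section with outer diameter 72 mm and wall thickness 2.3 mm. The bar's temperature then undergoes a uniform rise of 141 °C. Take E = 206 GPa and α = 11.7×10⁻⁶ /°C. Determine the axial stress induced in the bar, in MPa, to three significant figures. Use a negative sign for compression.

-340 MPa

Free thermal expansion αLΔT = 11.7e-6 · 1340 · 141 = 2.211 mm.
The walls impose strain ε = −(2.211)/1340 = -1.6497e-03; σ = Eε = 206000 · -1.6497e-03 = -339.8 MPa.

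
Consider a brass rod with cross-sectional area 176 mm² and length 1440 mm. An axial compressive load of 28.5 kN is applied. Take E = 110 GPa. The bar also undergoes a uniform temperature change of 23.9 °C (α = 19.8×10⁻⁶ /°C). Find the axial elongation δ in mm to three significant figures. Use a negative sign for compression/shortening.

-1.44 mm

δ_mech = NL/(AE) = -28500·1440/(176·110000) = -2.12 mm.
δ_thermal = αLΔT = 19.8e-6·1440·23.9 = 0.6814 mm.
δ = δ_mech + δ_thermal = -1.438 mm.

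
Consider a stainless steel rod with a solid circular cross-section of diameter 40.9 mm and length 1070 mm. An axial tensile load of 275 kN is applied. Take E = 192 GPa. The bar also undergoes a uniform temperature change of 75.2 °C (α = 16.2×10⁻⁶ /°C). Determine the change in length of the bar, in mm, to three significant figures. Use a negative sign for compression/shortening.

2.47 mm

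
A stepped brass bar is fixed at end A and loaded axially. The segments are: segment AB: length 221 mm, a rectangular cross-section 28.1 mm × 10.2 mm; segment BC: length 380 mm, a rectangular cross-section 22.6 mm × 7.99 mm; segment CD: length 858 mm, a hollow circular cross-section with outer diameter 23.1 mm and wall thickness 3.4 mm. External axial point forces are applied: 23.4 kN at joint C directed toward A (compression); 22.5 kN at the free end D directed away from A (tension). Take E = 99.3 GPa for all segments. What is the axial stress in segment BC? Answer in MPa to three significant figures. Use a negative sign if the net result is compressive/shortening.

-4.98 MPa

Internal axial forces (sectioning from the free end, tension +): N_CD = 22.5 kN, N_BC = -0.9 kN, N_AB = -0.9 kN.
A_BC = 180.6 mm².
σ_BC = N_BC/A_BC = -900/180.6 = -4.984 MPa.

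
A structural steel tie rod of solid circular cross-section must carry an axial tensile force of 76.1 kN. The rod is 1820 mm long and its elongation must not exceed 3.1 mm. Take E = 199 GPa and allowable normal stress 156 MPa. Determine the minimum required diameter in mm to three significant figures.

Required area A ≥ P/σ_allow = 76100/156 = 487.8 mm².
For a solid circular section, d ≥ √(4A/π) = 24.92 mm.
Elongation limit: A ≥ PL/(Eδ_allow) = 76100·1820/(199000·3.1) = 224.5 mm² ⇒ d ≥ 16.91 mm.
The stress limit governs.

24.9 mm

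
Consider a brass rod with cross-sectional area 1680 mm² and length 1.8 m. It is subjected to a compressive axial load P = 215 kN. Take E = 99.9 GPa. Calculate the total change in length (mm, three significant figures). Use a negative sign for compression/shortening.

δ_mech = NL/(AE) = -215000·1800/(1680·99900) = -2.306 mm.

-2.31 mm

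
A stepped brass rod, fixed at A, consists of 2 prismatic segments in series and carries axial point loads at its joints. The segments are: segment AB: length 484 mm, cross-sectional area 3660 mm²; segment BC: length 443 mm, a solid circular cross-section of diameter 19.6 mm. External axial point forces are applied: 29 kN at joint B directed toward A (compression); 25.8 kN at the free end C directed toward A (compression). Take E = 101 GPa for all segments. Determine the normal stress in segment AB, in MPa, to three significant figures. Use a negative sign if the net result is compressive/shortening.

Internal axial forces (sectioning from the free end, tension +): N_BC = -25.8 kN, N_AB = -54.8 kN.
σ_AB = N_AB/A_AB = -54800/3660 = -14.97 MPa.

-15.0 MPa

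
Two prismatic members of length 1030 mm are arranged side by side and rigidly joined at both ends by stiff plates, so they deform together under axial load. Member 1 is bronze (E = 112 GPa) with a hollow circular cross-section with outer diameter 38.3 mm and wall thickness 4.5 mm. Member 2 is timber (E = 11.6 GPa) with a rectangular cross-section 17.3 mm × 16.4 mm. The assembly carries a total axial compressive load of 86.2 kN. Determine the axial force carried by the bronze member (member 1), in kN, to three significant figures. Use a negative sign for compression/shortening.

-81.2 kN

A_1 = 477.8 mm².
A_2 = 283.7 mm².
Equal strain + equilibrium ⇒ each member carries load in proportion to AE: A₁E₁ = 53520000 N, A₂E₂ = 3291000 N, ΣAE = 56810000 N.
F₁ = P·A₁E₁/ΣAE = -86200·53520000/56810000 = -81210 N.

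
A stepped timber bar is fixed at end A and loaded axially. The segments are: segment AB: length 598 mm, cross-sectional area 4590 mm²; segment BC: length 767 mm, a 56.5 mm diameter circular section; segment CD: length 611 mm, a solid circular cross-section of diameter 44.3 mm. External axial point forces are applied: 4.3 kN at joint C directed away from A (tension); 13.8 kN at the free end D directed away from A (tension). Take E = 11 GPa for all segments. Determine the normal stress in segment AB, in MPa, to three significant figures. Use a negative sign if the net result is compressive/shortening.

3.94 MPa

Internal axial forces (sectioning from the free end, tension +): N_CD = 13.8 kN, N_BC = 18.1 kN, N_AB = 18.1 kN.
σ_AB = N_AB/A_AB = 18100/4590 = 3.943 MPa.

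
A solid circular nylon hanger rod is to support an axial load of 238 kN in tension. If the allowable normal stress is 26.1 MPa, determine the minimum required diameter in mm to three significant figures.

Required area A ≥ P/σ_allow = 238000/26.1 = 9119 mm².
For a solid circular section, d ≥ √(4A/π) = 107.8 mm.

108 mm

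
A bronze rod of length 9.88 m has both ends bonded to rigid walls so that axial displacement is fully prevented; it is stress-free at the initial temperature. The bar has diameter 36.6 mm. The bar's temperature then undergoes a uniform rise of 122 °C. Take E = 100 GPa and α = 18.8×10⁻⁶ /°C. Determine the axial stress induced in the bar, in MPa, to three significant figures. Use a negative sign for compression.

Free thermal expansion αLΔT = 18.8e-6 · 9880 · 122 = 22.66 mm.
The walls impose strain ε = −(22.66)/9880 = -2.2936e-03; σ = Eε = 100000 · -2.2936e-03 = -229.4 MPa.

-229 MPa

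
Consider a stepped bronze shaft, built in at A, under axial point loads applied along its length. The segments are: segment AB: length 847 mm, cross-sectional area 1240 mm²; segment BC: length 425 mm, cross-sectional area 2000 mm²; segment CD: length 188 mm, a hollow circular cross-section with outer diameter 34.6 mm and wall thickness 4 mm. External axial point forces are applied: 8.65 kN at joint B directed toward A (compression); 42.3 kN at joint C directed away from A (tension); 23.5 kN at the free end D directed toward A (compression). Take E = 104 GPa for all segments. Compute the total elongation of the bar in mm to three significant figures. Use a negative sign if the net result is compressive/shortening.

-0.00540 mm

Internal axial forces (sectioning from the free end, tension +): N_CD = -23.5 kN, N_BC = 18.8 kN, N_AB = 10.15 kN.
A_CD = 384.5 mm².
δ_AB = 10150·847/(1240·104000) = 0.06666 mm
δ_BC = 18800·425/(2000·104000) = 0.03841 mm
δ_CD = -23500·188/(384.5·104000) = -0.1105 mm
δ = Σδ_i = -0.005396 mm.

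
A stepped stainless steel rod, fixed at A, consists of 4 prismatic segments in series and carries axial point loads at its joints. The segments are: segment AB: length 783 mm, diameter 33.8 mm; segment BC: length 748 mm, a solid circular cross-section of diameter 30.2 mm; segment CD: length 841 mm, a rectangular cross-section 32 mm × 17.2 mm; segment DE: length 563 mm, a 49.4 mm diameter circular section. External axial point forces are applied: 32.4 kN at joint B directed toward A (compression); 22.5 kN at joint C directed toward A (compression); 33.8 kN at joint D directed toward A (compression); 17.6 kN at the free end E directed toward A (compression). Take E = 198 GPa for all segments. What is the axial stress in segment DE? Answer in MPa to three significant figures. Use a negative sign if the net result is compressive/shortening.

-9.18 MPa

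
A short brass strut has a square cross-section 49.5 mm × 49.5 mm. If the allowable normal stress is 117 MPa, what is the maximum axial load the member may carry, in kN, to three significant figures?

287 kN

A = 2450 mm².
P_max = σ_allow · A = 117 · 2450 = 286700 N = 286.7 kN.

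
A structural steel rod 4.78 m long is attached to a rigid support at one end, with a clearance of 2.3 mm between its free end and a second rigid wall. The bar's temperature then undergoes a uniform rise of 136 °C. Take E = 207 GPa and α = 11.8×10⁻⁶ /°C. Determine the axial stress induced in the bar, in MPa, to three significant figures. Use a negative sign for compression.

-233 MPa

Free thermal expansion αLΔT = 11.8e-6 · 4780 · 136 = 7.671 mm.
The walls engage after the gap closes; constrained expansion = 7.671 − 2.3 = 5.371 mm.
The walls impose strain ε = −(5.371)/4780 = -1.1236e-03; σ = Eε = 207000 · -1.1236e-03 = -232.6 MPa.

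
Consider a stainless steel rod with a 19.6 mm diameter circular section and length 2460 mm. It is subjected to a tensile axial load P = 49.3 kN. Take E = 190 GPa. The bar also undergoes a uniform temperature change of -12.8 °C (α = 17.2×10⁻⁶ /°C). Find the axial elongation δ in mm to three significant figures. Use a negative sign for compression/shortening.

1.57 mm

A = 301.7 mm².
δ_mech = NL/(AE) = 49300·2460/(301.7·190000) = 2.116 mm.
δ_thermal = αLΔT = 17.2e-6·2460·-12.8 = -0.5416 mm.
δ = δ_mech + δ_thermal = 1.574 mm.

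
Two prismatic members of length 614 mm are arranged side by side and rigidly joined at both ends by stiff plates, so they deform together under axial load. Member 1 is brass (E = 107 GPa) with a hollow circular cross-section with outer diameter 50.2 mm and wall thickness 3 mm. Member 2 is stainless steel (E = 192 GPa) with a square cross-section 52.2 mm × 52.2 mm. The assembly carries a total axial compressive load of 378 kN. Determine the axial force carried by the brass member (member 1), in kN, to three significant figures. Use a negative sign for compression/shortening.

-31.5 kN

A_1 = 444.8 mm².
A_2 = 2725 mm².
Equal strain + equilibrium ⇒ each member carries load in proportion to AE: A₁E₁ = 47600000 N, A₂E₂ = 523200000 N, ΣAE = 570800000 N.
F₁ = P·A₁E₁/ΣAE = -378000·47600000/570800000 = -31520 N.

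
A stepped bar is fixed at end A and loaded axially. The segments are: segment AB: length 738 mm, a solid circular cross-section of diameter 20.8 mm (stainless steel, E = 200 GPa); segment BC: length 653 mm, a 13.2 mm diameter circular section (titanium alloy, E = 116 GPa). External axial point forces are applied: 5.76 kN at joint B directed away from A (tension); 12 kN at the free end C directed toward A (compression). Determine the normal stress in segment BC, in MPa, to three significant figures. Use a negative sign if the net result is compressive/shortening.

Internal axial forces (sectioning from the free end, tension +): N_BC = -12 kN, N_AB = -6.24 kN.
A_BC = 136.8 mm².
σ_BC = N_BC/A_BC = -12000/136.8 = -87.69 MPa.

-87.7 MPa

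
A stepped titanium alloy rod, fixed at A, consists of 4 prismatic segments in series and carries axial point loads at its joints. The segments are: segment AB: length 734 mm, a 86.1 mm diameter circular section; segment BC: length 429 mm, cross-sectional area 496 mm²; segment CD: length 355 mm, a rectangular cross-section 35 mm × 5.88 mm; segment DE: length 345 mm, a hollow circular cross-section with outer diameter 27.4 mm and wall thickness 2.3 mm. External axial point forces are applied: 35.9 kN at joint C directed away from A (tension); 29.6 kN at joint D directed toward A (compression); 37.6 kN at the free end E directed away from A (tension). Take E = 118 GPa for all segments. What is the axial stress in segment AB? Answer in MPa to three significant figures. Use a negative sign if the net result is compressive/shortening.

7.54 MPa

Internal axial forces (sectioning from the free end, tension +): N_DE = 37.6 kN, N_CD = 8 kN, N_BC = 43.9 kN, N_AB = 43.9 kN.
A_AB = 5822 mm².
σ_AB = N_AB/A_AB = 43900/5822 = 7.54 MPa.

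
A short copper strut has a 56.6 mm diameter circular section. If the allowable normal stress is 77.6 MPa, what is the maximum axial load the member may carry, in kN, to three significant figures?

A = 2516 mm².
P_max = σ_allow · A = 77.6 · 2516 = 195200 N = 195.2 kN.

195 kN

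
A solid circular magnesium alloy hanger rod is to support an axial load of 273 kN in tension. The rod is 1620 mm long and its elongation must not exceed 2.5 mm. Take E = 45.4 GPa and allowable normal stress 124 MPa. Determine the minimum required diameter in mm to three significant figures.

Required area A ≥ P/σ_allow = 273000/124 = 2202 mm².
For a solid circular section, d ≥ √(4A/π) = 52.95 mm.
Elongation limit: A ≥ PL/(Eδ_allow) = 273000·1620/(45400·2.5) = 3897 mm² ⇒ d ≥ 70.44 mm.
The elongation limit governs.

70.4 mm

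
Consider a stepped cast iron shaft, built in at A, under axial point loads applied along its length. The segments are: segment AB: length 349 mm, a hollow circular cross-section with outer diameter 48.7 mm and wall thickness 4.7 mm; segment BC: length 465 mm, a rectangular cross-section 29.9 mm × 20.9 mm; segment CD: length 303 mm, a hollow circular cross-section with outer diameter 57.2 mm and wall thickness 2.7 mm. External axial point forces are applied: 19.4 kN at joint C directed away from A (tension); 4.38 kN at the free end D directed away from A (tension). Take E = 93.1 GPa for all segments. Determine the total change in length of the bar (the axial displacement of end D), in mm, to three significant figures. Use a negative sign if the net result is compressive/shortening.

0.358 mm

Internal axial forces (sectioning from the free end, tension +): N_CD = 4.38 kN, N_BC = 23.78 kN, N_AB = 23.78 kN.
A_AB = 649.7 mm².
A_BC = 624.9 mm².
A_CD = 462.3 mm².
δ_AB = 23780·349/(649.7·93100) = 0.1372 mm
δ_BC = 23780·465/(624.9·93100) = 0.1901 mm
δ_CD = 4380·303/(462.3·93100) = 0.03084 mm
δ = Σδ_i = 0.3581 mm.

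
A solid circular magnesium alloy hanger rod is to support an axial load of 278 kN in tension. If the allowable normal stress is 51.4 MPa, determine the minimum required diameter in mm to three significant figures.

Required area A ≥ P/σ_allow = 278000/51.4 = 5409 mm².
For a solid circular section, d ≥ √(4A/π) = 82.98 mm.

83.0 mm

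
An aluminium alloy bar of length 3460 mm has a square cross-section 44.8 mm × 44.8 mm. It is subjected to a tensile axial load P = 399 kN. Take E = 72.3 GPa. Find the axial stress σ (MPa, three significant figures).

A = 2007 mm².
σ = N/A = 399000/2007 = 198.8 MPa.

199 MPa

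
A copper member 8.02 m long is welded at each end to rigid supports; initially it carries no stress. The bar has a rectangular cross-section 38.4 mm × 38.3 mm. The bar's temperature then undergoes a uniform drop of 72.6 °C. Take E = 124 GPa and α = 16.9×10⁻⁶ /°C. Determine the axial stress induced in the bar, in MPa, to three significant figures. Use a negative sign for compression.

Free thermal expansion αLΔT = 16.9e-6 · 8020 · -72.6 = -9.84 mm.
The walls impose strain ε = −(-9.84)/8020 = 1.2269e-03; σ = Eε = 124000 · 1.2269e-03 = 152.1 MPa.

152 MPa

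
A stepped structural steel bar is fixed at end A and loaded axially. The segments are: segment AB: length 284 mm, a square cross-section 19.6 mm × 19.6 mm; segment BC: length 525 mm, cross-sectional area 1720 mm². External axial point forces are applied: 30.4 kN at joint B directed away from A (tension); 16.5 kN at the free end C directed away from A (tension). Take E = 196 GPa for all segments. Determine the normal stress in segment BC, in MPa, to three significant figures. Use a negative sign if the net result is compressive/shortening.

9.59 MPa

Internal axial forces (sectioning from the free end, tension +): N_BC = 16.5 kN, N_AB = 46.9 kN.
σ_BC = N_BC/A_BC = 16500/1720 = 9.593 MPa.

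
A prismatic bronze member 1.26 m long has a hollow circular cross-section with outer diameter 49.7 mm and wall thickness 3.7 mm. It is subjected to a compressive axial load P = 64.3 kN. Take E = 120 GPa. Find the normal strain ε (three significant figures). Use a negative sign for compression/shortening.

A = 534.7 mm².
σ = N/A = -120.3 MPa; ε = σ/E = -120.3/120000 = -1.002e-03.

-0.00100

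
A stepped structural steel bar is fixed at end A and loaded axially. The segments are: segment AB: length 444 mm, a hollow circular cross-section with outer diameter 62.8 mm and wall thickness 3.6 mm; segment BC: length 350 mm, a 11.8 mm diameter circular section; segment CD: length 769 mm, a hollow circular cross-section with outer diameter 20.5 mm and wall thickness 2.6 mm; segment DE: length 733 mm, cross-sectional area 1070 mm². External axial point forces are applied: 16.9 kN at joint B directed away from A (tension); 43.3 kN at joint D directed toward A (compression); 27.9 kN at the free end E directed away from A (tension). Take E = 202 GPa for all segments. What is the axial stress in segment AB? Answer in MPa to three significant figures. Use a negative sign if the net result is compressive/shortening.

2.24 MPa

Internal axial forces (sectioning from the free end, tension +): N_DE = 27.9 kN, N_CD = -15.4 kN, N_BC = -15.4 kN, N_AB = 1.5 kN.
A_AB = 669.5 mm².
σ_AB = N_AB/A_AB = 1500/669.5 = 2.24 MPa.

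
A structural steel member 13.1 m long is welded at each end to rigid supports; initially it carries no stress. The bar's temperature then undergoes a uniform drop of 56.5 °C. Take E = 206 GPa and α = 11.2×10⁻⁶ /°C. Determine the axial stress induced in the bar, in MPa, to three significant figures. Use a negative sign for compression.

Free thermal expansion αLΔT = 11.2e-6 · 13100 · -56.5 = -8.29 mm.
The walls impose strain ε = −(-8.29)/13100 = 6.3280e-04; σ = Eε = 206000 · 6.3280e-04 = 130.4 MPa.

130 MPa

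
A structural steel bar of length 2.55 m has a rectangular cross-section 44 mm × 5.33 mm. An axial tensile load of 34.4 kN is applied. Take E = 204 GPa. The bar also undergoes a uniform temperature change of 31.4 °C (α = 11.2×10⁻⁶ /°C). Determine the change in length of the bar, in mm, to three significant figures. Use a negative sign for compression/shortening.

2.73 mm

A = 234.5 mm².
δ_mech = NL/(AE) = 34400·2550/(234.5·204000) = 1.834 mm.
δ_thermal = αLΔT = 11.2e-6·2550·31.4 = 0.8968 mm.
δ = δ_mech + δ_thermal = 2.73 mm.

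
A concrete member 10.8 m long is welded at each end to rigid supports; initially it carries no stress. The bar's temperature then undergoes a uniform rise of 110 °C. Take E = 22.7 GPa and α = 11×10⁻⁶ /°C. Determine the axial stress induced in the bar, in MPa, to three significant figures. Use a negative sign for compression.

Free thermal expansion αLΔT = 11e-6 · 10800 · 110 = 13.07 mm.
The walls impose strain ε = −(13.07)/10800 = -1.2100e-03; σ = Eε = 22700 · -1.2100e-03 = -27.47 MPa.

-27.5 MPa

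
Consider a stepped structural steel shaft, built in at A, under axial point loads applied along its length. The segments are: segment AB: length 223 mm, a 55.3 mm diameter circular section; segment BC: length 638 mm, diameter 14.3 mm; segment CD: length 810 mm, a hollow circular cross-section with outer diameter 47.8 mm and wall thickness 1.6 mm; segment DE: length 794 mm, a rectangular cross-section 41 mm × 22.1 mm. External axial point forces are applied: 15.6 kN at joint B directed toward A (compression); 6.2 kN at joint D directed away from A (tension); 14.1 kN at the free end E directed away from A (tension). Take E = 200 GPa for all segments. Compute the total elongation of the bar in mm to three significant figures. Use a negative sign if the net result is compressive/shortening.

Internal axial forces (sectioning from the free end, tension +): N_DE = 14.1 kN, N_CD = 20.3 kN, N_BC = 20.3 kN, N_AB = 4.7 kN.
A_AB = 2402 mm².
A_BC = 160.6 mm².
A_CD = 232.2 mm².
A_DE = 906.1 mm².
δ_AB = 4700·223/(2402·200000) = 0.002182 mm
δ_BC = 20300·638/(160.6·200000) = 0.4032 mm
δ_CD = 20300·810/(232.2·200000) = 0.354 mm
δ_DE = 14100·794/(906.1·200000) = 0.06178 mm
δ = Σδ_i = 0.8212 mm.

0.821 mm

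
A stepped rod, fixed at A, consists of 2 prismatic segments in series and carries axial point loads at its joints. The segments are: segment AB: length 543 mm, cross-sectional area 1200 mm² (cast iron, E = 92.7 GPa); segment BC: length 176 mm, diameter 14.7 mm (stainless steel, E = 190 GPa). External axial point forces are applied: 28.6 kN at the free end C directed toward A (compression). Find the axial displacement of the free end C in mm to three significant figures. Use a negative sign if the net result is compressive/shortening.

-0.296 mm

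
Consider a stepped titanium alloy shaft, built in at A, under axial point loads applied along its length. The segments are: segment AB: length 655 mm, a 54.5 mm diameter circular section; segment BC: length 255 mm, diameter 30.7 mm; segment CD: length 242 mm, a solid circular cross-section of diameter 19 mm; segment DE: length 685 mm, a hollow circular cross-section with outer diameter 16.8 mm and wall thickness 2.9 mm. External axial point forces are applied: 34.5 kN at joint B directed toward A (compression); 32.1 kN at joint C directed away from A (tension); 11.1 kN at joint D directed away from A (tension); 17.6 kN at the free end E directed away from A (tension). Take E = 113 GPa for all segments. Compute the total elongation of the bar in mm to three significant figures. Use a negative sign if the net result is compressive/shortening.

Internal axial forces (sectioning from the free end, tension +): N_DE = 17.6 kN, N_CD = 28.7 kN, N_BC = 60.8 kN, N_AB = 26.3 kN.
A_AB = 2333 mm².
A_BC = 740.2 mm².
A_CD = 283.5 mm².
A_DE = 126.6 mm².
δ_AB = 26300·655/(2333·113000) = 0.06535 mm
δ_BC = 60800·255/(740.2·113000) = 0.1854 mm
δ_CD = 28700·242/(283.5·113000) = 0.2168 mm
δ_DE = 17600·685/(126.6·113000) = 0.8425 mm
δ = Σδ_i = 1.31 mm.

1.31 mm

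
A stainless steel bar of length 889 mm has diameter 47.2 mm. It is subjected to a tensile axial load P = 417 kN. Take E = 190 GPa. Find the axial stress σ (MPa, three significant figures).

A = 1750 mm².
σ = N/A = 417000/1750 = 238.3 MPa.

238 MPa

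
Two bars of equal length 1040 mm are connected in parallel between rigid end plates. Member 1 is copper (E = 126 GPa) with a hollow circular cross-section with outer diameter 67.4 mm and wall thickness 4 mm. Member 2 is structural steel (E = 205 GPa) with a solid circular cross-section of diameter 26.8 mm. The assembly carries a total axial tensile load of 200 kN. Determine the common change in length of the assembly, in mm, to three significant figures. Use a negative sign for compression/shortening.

0.963 mm

A_1 = 796.7 mm².
A_2 = 564.1 mm².
Equal strain + equilibrium ⇒ each member carries load in proportion to AE: A₁E₁ = 100400000 N, A₂E₂ = 115600000 N, ΣAE = 216000000 N.
δ = PL/ΣAE = 200000·1040/216000000 = 0.9628 mm.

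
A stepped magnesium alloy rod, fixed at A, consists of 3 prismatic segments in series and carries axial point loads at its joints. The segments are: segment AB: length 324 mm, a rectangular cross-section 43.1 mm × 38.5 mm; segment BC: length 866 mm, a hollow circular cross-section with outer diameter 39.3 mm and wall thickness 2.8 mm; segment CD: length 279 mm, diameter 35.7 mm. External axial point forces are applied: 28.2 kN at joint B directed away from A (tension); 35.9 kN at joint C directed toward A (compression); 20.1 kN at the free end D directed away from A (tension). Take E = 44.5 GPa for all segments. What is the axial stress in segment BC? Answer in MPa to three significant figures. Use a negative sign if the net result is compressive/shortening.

-49.2 MPa

Internal axial forces (sectioning from the free end, tension +): N_CD = 20.1 kN, N_BC = -15.8 kN, N_AB = 12.4 kN.
A_BC = 321.1 mm².
σ_BC = N_BC/A_BC = -15800/321.1 = -49.21 MPa.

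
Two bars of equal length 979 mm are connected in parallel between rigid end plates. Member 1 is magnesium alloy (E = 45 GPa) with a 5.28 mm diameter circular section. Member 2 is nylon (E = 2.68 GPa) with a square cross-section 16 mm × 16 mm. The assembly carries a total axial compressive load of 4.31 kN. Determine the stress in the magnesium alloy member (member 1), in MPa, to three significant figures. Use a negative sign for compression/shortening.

-116 MPa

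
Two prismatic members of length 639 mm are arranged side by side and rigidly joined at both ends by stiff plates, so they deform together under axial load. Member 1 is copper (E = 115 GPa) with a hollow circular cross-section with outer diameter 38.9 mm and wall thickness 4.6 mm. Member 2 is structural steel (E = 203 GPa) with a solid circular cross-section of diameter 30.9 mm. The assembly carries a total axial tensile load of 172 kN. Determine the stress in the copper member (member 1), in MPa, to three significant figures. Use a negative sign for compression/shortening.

94.5 MPa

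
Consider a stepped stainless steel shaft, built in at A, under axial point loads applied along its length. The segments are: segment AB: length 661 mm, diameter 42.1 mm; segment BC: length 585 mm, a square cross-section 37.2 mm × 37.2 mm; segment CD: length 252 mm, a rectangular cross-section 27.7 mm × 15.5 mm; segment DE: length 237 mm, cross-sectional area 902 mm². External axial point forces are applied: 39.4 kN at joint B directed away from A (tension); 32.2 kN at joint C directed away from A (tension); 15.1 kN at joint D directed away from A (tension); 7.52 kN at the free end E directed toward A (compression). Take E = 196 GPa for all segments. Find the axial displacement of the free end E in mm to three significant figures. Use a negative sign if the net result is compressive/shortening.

0.290 mm

Internal axial forces (sectioning from the free end, tension +): N_DE = -7.52 kN, N_CD = 7.58 kN, N_BC = 39.78 kN, N_AB = 79.18 kN.
A_AB = 1392 mm².
A_BC = 1384 mm².
A_CD = 429.3 mm².
δ_AB = 79180·661/(1392·196000) = 0.1918 mm
δ_BC = 39780·585/(1384·196000) = 0.0858 mm
δ_CD = 7580·252/(429.3·196000) = 0.0227 mm
δ_DE = -7520·237/(902·196000) = -0.01008 mm
δ = Σδ_i = 0.2902 mm.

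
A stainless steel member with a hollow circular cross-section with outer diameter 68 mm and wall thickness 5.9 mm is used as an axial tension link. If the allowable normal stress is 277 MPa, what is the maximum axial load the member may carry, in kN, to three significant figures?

319 kN

A = 1151 mm².
P_max = σ_allow · A = 277 · 1151 = 318800 N = 318.8 kN.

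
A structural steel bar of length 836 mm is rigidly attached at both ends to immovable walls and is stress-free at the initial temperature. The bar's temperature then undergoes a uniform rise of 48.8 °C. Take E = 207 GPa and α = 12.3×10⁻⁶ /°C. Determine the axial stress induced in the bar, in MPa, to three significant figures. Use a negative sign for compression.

Free thermal expansion αLΔT = 12.3e-6 · 836 · 48.8 = 0.5018 mm.
The walls impose strain ε = −(0.5018)/836 = -6.0024e-04; σ = Eε = 207000 · -6.0024e-04 = -124.2 MPa.

-124 MPa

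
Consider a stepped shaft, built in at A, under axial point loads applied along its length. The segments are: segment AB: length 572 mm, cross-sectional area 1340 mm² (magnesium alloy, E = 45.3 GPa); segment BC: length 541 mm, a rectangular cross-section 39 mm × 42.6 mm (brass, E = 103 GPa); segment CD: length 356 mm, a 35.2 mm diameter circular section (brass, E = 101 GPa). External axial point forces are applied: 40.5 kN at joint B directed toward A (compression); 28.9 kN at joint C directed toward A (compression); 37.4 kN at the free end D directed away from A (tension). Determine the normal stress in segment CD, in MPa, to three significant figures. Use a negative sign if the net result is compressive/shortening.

Internal axial forces (sectioning from the free end, tension +): N_CD = 37.4 kN, N_BC = 8.5 kN, N_AB = -32 kN.
A_CD = 973.1 mm².
σ_CD = N_CD/A_CD = 37400/973.1 = 38.43 MPa.

38.4 MPa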